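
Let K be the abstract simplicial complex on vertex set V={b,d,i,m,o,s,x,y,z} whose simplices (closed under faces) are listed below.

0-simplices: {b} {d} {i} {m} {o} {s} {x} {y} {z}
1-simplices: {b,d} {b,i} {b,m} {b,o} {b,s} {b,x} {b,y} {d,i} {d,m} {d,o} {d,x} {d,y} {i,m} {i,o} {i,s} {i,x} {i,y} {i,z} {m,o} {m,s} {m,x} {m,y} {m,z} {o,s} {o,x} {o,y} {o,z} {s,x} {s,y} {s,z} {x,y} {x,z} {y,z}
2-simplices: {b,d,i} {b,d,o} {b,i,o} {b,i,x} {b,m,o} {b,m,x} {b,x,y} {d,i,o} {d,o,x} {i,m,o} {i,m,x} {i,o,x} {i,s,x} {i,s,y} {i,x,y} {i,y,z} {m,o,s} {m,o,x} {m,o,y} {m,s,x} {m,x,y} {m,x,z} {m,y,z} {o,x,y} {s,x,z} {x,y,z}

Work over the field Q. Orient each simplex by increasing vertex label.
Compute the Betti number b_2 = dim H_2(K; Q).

b_2=5

n_0=9 n_1=33 n_2=26  [Q]
∂1: piv[bd,bi,bm,bo,bs,bx,by,iz] rk=8  ker:di,dm,do,dx,dy,im,io,is,ix,iy,mo,ms,mx,my,mz,os,ox,oy,oz,sx,sy,sz,xy,xz,yz
∂2: piv[bdi,bdo,bio,bix,bmo,bmx,bxy,dox,imo,iox,isx,isy,ixy,iyz,mos,moy,msx,mxy,mxz,myz,sxz] rk=21  ker:dio,imx,mox,oxy,xyz
b_2=(26−21)−0=5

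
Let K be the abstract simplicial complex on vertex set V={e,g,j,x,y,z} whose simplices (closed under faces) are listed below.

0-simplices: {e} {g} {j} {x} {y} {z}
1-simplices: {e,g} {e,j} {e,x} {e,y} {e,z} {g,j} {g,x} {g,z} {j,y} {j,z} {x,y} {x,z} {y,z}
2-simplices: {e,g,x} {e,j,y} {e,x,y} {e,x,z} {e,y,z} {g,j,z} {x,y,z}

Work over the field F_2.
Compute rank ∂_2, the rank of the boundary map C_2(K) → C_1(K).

n_0=6 n_1=13 n_2=7  [Z2]
∂1: piv[eg,ej,ex,ey,ez] rk=5  ker:gj,gx,gz,jy,jz,xy,xz,yz
∂2: piv[egx,ejy,exy,exz,eyz,gjz] rk=6  ker:xyz
rk∂_2=6

rank∂_2=6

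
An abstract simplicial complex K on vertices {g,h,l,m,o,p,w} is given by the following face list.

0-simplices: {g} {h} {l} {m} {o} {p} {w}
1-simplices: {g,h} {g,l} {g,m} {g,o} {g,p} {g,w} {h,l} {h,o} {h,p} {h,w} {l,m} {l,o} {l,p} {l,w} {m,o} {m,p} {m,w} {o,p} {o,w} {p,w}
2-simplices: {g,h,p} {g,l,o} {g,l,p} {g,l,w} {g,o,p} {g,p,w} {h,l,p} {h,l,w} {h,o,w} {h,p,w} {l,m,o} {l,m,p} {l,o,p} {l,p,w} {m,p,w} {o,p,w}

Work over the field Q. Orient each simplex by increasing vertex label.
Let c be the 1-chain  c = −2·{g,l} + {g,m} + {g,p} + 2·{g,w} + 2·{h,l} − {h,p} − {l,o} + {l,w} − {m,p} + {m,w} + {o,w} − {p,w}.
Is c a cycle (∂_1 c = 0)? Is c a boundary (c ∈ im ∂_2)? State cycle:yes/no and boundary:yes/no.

n_0=7 n_1=20 n_2=16  [Q]
∂1: piv[gh,gl,gm,go,gp,gw] rk=6  ker:hl,ho,hp,hw,lm,lo,lp,lw,mo,mp,mw,op,ow,pw
∂2: piv[ghp,glo,glp,glw,gop,gpw,hlp,hlw,how,lmo,lmp,mpw,opw] rk=13  ker:hpw,lop,lpw
∂1c = −2·{g} − {h} + {m} − 2·{o} + 4·{w}

cycle:no boundary:no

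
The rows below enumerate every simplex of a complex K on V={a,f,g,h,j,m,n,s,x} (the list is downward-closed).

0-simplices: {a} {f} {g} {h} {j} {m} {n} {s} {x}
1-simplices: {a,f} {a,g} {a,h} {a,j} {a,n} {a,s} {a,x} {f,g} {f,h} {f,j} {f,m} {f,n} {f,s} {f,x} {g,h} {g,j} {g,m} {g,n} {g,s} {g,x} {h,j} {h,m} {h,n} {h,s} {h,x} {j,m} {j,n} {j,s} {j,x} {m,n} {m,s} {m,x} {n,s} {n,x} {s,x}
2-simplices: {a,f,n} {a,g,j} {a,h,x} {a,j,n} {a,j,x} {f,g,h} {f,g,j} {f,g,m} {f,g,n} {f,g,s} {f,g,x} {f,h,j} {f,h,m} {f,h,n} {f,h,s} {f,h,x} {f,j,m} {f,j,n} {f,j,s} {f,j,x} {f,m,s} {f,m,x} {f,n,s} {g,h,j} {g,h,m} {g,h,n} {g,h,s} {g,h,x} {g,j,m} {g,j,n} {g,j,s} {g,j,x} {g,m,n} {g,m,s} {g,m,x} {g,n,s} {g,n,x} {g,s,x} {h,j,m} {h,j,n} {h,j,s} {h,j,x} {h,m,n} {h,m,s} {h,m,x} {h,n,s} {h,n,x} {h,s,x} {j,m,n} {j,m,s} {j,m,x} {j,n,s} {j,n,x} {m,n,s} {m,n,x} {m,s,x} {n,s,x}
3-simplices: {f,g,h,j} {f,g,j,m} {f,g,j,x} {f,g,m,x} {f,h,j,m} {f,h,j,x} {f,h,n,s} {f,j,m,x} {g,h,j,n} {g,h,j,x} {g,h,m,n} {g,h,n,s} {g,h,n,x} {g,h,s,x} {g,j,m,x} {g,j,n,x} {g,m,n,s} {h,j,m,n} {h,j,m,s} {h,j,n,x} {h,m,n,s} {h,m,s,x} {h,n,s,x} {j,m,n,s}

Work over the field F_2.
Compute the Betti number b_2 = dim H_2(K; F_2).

n_0=9 n_1=35 n_2=57 n_3=24  [Z2]
∂1: piv[af,ag,ah,aj,an,as,ax,fm] rk=8  ker:fg,fh,fj,fn,fs,fx,gh,gj,gm,gn,gs,gx,hj,hm,hn,hs,hx,jm,jn,js,jx,mn,ms,mx,ns,nx,sx
∂2: piv[afn,agj,ahx,ajn,ajx,fgh,fgj,fgm,fgn,fgs,fgx,fhj,fhm,fhn,fhs,fhx,fjm,fjn,fjs,fjx,fms,fmx,fns,gmn,gnx,gsx] rk=26  ker:ghj,ghm,ghn,ghs,ghx,gjm,gjn,gjs,gjx,gms,gmx,gns,hjm,hjn,hjs,hjx,hmn,hms,hmx,hns,hnx,hsx,jmn,jms,jmx,jns,jnx,mns,mnx,msx,nsx
∂3: piv[fghj,fgjm,fgjx,fgmx,fhjm,fhjx,fhns,fjmx,ghjn,ghjx,ghmn,ghns,ghnx,ghsx,gjnx,gmns,hjmn,hjms,hmns,hmsx,hnsx,jmns] rk=22  ker:gjmx,hjnx
b_2=(57−26)−22=9

b_2=9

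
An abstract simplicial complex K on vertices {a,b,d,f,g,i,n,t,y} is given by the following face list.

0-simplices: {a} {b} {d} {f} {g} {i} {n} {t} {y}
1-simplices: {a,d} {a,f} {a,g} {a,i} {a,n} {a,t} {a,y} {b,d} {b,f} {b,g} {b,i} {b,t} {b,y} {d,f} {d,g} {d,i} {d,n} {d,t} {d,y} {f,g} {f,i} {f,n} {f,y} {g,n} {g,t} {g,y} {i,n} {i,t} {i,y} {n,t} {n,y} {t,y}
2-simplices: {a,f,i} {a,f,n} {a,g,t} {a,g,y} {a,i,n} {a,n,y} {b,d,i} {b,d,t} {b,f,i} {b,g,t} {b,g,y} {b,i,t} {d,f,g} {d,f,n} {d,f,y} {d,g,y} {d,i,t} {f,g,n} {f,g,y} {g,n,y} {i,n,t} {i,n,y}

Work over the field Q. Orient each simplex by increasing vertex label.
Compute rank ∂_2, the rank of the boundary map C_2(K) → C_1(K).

rank∂_2=20

n_0=9 n_1=32 n_2=22  [Q]
∂1: piv[ad,af,ag,ai,an,at,ay,bd] rk=8  ker:bf,bg,bi,bt,by,df,dg,di,dn,dt,dy,fg,fi,fn,fy,gn,gt,gy,in,it,iy,nt,ny,ty
∂2: piv[afi,afn,agt,agy,ain,any,bdi,bdt,bfi,bgt,bgy,bit,dfg,dfn,dfy,dgy,fgn,gny,int,iny] rk=20  ker:dit,fgy
rk∂_2=20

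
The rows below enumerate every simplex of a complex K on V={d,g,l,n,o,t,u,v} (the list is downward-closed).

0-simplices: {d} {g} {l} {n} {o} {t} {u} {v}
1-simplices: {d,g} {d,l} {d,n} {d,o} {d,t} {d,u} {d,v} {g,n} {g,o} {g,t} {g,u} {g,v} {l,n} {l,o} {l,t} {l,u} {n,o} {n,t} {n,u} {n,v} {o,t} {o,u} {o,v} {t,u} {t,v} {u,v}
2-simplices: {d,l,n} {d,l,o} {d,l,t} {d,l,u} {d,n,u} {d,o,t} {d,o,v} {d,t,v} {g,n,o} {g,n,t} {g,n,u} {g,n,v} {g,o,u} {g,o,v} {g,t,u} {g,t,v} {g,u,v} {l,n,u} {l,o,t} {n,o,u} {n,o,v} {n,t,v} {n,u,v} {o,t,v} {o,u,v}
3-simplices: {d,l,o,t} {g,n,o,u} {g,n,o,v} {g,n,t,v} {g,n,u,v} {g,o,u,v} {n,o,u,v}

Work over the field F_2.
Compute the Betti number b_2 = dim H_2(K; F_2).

n_0=8 n_1=26 n_2=25 n_3=7  [Z2]
∂1: piv[dg,dl,dn,do,dt,du,dv] rk=7  ker:gn,go,gt,gu,gv,ln,lo,lt,lu,no,nt,nu,nv,ot,ou,ov,tu,tv,uv
∂2: piv[dln,dlo,dlt,dlu,dnu,dot,dov,dtv,gno,gnt,gnu,gnv,gou,gov,gtu,gtv,guv] rk=17  ker:lnu,lot,nou,nov,ntv,nuv,otv,ouv
∂3: piv[dlot,gnou,gnov,gntv,gnuv,gouv] rk=6  ker:nouv
b_2=(25−17)−6=2

b_2=2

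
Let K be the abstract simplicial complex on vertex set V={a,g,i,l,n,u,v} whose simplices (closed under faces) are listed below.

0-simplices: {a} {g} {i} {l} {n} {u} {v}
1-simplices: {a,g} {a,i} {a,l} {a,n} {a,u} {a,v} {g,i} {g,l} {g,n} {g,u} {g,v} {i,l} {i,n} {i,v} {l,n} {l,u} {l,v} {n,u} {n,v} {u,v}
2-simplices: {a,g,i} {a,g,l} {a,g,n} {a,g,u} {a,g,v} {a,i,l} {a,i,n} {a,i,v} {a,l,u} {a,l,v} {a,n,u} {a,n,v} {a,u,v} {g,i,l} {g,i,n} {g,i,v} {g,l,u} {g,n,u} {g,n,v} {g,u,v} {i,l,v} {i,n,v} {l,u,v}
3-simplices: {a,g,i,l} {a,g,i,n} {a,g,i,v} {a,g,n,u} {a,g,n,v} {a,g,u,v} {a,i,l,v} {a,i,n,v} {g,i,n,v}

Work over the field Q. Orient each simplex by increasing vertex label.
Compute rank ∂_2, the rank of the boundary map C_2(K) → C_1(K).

rank∂_2=13

n_0=7 n_1=20 n_2=23 n_3=9  [Q]
∂1: piv[ag,ai,al,an,au,av] rk=6  ker:gi,gl,gn,gu,gv,il,in,iv,ln,lu,lv,nu,nv,uv
∂2: piv[agi,agl,agn,agu,agv,ail,ain,aiv,alu,alv,anu,anv,auv] rk=13  ker:gil,gin,giv,glu,gnu,gnv,guv,ilv,inv,luv
∂3: piv[agil,agin,agiv,agnu,agnv,aguv,ailv,ainv] rk=8  ker:ginv
rk∂_2=13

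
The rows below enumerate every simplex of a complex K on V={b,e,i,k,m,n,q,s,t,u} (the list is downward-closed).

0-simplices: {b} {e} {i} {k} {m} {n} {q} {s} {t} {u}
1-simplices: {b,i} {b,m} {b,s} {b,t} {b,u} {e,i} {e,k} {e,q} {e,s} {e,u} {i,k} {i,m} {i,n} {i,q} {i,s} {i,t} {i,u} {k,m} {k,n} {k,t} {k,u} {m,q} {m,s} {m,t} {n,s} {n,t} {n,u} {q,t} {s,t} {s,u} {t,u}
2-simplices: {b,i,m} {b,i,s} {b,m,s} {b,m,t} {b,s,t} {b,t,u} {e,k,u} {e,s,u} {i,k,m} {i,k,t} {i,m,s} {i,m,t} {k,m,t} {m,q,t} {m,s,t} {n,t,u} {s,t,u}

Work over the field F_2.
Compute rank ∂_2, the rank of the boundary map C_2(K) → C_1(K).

n_0=10 n_1=31 n_2=17  [Z2]
∂1: piv[bi,bm,bs,bt,bu,ei,ek,eq,in] rk=9  ker:es,eu,ik,im,iq,is,it,iu,km,kn,kt,ku,mq,ms,mt,ns,nt,nu,qt,st,su,tu
∂2: piv[bim,bis,bms,bmt,bst,btu,eku,esu,ikm,ikt,imt,mqt,ntu,stu] rk=14  ker:ims,kmt,mst
rk∂_2=14

rank∂_2=14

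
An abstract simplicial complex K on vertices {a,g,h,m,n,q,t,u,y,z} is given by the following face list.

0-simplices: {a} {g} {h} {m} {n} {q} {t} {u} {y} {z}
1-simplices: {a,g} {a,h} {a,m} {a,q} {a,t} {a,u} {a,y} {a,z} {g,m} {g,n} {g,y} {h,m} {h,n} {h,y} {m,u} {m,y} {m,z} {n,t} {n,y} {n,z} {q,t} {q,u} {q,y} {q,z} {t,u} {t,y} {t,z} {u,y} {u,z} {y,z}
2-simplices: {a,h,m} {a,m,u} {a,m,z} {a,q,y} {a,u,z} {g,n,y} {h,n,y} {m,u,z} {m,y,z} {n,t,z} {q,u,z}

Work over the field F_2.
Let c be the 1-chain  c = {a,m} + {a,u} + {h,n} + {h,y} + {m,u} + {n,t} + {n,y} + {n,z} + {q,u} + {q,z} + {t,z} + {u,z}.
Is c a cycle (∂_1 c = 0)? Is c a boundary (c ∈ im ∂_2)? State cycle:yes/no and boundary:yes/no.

n_0=10 n_1=30 n_2=11  [Z2]
∂1: piv[ag,ah,am,aq,at,au,ay,az,gn] rk=9  ker:gm,gy,hm,hn,hy,mu,my,mz,nt,ny,nz,qt,qu,qy,qz,tu,ty,tz,uy,uz,yz
∂2: piv[ahm,amu,amz,aqy,auz,gny,hny,myz,ntz,quz] rk=10  ker:muz
∂1c = 0
c vs im∂2: reduces to 0 ⇒ boundary

cycle:yes boundary:yes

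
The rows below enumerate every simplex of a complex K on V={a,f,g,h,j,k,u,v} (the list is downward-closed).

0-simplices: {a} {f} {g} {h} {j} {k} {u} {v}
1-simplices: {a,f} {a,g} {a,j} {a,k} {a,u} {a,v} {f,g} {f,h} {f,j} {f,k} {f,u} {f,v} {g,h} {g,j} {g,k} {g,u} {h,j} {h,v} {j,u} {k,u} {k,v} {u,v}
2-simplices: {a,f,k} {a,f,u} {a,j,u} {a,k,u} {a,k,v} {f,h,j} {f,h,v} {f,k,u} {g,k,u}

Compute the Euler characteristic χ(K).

χ(K)=-5

n_0=8 n_1=22 n_2=9
χ=+8−22+9=-5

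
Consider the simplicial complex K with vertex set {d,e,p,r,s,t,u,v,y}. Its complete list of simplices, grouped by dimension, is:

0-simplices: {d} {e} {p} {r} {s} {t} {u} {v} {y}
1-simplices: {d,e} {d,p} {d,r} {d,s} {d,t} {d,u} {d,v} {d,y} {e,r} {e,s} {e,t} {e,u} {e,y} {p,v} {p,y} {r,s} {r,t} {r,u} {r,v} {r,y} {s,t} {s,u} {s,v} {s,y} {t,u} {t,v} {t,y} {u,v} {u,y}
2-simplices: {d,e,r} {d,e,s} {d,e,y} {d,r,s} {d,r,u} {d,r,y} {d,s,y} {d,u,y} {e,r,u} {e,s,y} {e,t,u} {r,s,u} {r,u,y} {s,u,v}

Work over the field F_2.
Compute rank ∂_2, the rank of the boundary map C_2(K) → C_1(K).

rank∂_2=12

n_0=9 n_1=29 n_2=14  [Z2]
∂1: piv[de,dp,dr,ds,dt,du,dv,dy] rk=8  ker:er,es,et,eu,ey,pv,py,rs,rt,ru,rv,ry,st,su,sv,sy,tu,tv,ty,uv,uy
∂2: piv[der,des,dey,drs,dru,dry,dsy,duy,eru,etu,rsu,suv] rk=12  ker:esy,ruy
rk∂_2=12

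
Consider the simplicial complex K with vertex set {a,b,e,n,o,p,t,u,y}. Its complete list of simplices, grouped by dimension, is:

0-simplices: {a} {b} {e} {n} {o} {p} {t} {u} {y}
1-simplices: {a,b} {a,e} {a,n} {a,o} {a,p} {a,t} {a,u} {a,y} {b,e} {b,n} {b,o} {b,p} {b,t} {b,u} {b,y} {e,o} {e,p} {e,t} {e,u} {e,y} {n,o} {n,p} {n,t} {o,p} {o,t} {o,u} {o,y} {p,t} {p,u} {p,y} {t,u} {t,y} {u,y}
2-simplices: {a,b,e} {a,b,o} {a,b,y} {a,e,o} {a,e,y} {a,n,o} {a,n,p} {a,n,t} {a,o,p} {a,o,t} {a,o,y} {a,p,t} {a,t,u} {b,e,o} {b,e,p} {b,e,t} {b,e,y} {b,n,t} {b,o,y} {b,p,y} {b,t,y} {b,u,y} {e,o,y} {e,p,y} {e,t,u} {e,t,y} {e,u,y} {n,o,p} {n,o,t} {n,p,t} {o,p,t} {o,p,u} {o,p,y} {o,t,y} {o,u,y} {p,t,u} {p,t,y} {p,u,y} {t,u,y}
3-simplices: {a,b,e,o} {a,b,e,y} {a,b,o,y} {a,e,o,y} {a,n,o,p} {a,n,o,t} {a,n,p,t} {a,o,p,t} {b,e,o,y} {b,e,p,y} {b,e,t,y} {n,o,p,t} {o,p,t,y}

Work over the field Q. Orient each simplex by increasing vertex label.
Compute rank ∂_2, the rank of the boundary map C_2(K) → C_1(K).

n_0=9 n_1=33 n_2=39 n_3=13  [Q]
∂1: piv[ab,ae,an,ao,ap,at,au,ay] rk=8  ker:be,bn,bo,bp,bt,bu,by,eo,ep,et,eu,ey,no,np,nt,op,ot,ou,oy,pt,pu,py,tu,ty,uy
∂2: piv[abe,abo,aby,aeo,aey,ano,anp,ant,aop,aot,aoy,apt,atu,bep,bet,bnt,bpy,bty,buy,etu,euy,opu,opy,oty,ouy] rk=25  ker:beo,bey,boy,eoy,epy,ety,nop,not,npt,opt,ptu,pty,puy,tuy
∂3: piv[abeo,abey,aboy,aeoy,anop,anot,anpt,aopt,bepy,bety,opty] rk=11  ker:beoy,nopt
rk∂_2=25

rank∂_2=25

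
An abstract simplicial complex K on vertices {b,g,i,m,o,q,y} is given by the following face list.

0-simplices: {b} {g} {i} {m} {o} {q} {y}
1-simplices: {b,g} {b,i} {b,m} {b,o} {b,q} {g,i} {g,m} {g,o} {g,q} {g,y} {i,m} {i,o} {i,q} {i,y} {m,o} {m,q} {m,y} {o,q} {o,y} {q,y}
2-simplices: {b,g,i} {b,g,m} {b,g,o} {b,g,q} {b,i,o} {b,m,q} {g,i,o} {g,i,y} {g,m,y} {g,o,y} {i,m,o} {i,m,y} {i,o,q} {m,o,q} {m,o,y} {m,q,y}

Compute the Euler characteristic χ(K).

χ(K)=3

n_0=7 n_1=20 n_2=16
χ=+7−20+16=3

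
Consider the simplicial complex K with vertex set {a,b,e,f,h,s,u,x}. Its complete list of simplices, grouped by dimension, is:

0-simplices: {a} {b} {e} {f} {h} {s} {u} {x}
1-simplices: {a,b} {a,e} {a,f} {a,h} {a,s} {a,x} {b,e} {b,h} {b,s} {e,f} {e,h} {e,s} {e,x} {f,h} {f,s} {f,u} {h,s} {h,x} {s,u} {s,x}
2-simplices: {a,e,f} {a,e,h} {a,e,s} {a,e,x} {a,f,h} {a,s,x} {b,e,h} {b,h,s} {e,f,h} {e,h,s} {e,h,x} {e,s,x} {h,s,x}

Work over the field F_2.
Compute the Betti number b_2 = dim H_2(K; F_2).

n_0=8 n_1=20 n_2=13  [Z2]
∂1: piv[ab,ae,af,ah,as,ax,fu] rk=7  ker:be,bh,bs,ef,eh,es,ex,fh,fs,hs,hx,su,sx
∂2: piv[aef,aeh,aes,aex,afh,asx,beh,bhs,ehs,ehx] rk=10  ker:efh,esx,hsx
b_2=(13−10)−0=3

b_2=3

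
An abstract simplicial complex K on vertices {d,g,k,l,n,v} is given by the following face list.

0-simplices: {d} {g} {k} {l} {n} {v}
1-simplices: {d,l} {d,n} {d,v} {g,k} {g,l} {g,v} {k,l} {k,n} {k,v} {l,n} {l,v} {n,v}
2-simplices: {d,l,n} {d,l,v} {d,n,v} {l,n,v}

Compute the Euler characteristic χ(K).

χ(K)=-2

n_0=6 n_1=12 n_2=4
χ=+6−12+4=-2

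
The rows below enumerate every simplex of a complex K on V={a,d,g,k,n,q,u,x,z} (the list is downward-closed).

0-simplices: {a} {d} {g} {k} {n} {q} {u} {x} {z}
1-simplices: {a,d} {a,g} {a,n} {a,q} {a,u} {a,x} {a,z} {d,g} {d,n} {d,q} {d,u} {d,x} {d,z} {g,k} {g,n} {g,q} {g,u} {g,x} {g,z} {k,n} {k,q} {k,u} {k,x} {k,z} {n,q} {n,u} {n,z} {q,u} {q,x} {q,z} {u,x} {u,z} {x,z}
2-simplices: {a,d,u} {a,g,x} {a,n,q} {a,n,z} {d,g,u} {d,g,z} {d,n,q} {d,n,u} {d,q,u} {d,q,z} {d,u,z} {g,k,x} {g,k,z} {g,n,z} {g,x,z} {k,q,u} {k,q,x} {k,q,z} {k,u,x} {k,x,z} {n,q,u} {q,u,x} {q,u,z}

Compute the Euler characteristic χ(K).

χ(K)=-1

n_0=9 n_1=33 n_2=23
χ=+9−33+23=-1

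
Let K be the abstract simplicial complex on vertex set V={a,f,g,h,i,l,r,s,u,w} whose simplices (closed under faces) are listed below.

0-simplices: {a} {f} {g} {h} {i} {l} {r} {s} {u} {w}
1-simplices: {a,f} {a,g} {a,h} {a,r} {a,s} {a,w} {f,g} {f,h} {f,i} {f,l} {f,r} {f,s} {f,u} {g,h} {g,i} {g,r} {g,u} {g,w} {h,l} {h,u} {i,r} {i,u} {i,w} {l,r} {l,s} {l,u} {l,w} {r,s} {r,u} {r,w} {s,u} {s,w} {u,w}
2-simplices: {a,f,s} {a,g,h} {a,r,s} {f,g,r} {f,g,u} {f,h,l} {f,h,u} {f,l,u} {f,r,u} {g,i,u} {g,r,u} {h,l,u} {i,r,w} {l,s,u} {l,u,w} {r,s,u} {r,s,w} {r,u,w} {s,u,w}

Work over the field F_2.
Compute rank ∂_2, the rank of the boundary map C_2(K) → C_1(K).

rank∂_2=16

n_0=10 n_1=33 n_2=19  [Z2]
∂1: piv[af,ag,ah,ar,as,aw,fi,fl,fu] rk=9  ker:fg,fh,fr,fs,gh,gi,gr,gu,gw,hl,hu,ir,iu,iw,lr,ls,lu,lw,rs,ru,rw,su,sw,uw
∂2: piv[afs,agh,ars,fgr,fgu,fhl,fhu,flu,fru,giu,irw,lsu,luw,rsu,rsw,ruw] rk=16  ker:gru,hlu,suw
rk∂_2=16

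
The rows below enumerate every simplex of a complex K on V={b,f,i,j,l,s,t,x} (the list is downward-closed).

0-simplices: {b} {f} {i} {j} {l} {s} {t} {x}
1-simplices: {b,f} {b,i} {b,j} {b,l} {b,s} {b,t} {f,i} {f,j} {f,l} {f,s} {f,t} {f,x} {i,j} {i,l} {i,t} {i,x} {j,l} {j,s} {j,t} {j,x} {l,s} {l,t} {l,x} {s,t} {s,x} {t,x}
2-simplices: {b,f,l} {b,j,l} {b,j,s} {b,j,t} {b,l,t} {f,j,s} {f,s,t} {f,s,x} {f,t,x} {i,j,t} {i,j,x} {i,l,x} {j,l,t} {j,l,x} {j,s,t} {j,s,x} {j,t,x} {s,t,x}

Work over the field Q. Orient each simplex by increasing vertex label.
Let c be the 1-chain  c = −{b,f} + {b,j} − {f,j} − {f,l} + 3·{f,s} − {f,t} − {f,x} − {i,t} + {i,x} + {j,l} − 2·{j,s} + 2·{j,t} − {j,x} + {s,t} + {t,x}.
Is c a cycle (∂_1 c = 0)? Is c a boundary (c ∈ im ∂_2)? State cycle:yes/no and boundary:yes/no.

n_0=8 n_1=26 n_2=18  [Q]
∂1: piv[bf,bi,bj,bl,bs,bt,fx] rk=7  ker:fi,fj,fl,fs,ft,ij,il,it,ix,jl,js,jt,jx,ls,lt,lx,st,sx,tx
∂2: piv[bfl,bjl,bjs,bjt,blt,fjs,fst,fsx,ftx,ijt,ijx,ilx,jlx,jst,jsx] rk=15  ker:jlt,jtx,stx
∂1c = 0
c vs im∂2: reduces to 0 ⇒ boundary

cycle:yes boundary:yes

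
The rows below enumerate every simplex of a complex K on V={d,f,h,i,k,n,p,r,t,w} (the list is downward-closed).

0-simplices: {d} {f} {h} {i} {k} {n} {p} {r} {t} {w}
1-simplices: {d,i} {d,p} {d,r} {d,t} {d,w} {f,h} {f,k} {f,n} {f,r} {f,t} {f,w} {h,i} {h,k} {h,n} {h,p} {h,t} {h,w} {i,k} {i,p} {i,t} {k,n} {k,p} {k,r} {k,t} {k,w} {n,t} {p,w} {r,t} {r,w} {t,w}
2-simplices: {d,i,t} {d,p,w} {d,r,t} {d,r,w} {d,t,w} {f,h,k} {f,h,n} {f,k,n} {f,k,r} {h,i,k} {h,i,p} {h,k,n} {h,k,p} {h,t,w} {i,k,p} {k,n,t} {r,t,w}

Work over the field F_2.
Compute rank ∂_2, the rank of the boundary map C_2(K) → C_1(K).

rank∂_2=14

n_0=10 n_1=30 n_2=17  [Z2]
∂1: piv[di,dp,dr,dt,dw,fh,fk,fn,fr] rk=9  ker:ft,fw,hi,hk,hn,hp,ht,hw,ik,ip,it,kn,kp,kr,kt,kw,nt,pw,rt,rw,tw
∂2: piv[dit,dpw,drt,drw,dtw,fhk,fhn,fkn,fkr,hik,hip,hkp,htw,knt] rk=14  ker:hkn,ikp,rtw
rk∂_2=14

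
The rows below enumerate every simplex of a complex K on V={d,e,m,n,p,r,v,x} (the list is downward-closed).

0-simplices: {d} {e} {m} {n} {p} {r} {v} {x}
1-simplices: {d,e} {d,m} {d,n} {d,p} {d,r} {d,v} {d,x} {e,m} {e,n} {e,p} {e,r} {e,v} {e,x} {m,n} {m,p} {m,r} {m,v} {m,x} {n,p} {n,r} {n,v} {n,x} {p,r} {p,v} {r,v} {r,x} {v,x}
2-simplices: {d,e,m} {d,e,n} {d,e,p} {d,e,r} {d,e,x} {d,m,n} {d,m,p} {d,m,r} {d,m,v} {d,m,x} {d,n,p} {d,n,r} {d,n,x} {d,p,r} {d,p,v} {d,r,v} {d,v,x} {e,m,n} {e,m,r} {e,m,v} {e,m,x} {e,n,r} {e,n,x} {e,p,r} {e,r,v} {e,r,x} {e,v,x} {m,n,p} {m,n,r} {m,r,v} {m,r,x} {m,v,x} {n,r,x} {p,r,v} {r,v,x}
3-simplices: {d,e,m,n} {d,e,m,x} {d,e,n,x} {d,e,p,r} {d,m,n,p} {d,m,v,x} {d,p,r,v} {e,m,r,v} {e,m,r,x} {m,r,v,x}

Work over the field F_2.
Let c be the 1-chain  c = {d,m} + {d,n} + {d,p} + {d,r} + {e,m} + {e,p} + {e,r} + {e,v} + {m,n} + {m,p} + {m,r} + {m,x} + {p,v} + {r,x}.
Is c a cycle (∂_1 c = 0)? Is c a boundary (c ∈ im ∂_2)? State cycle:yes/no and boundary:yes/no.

n_0=8 n_1=27 n_2=35 n_3=10  [Z2]
∂1: piv[de,dm,dn,dp,dr,dv,dx] rk=7  ker:em,en,ep,er,ev,ex,mn,mp,mr,mv,mx,np,nr,nv,nx,pr,pv,rv,rx,vx
∂2: piv[dem,den,dep,der,dex,dmn,dmp,dmr,dmv,dmx,dnp,dnr,dnx,dpr,dpv,drv,dvx,emv,erx] rk=19  ker:emn,emr,emx,enr,enx,epr,erv,evx,mnp,mnr,mrv,mrx,mvx,nrx,prv,rvx
∂3: piv[demn,demx,denx,depr,dmnp,dmvx,dprv,emrv,emrx,mrvx] rk=10
∂1c = 0
c vs im∂2: reduces to 0 ⇒ boundary

cycle:yes boundary:yes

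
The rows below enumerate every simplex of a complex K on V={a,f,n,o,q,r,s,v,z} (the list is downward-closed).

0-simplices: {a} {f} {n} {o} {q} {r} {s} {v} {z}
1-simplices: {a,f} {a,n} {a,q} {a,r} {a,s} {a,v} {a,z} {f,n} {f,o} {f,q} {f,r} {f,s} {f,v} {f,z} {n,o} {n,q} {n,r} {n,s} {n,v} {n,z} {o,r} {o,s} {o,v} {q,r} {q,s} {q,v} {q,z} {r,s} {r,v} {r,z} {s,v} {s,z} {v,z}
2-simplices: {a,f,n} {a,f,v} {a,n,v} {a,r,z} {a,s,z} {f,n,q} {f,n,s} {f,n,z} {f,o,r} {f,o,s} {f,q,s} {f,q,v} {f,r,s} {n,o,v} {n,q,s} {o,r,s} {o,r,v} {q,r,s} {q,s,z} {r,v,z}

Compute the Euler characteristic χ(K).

n_0=9 n_1=33 n_2=20
χ=+9−33+20=-4

χ(K)=-4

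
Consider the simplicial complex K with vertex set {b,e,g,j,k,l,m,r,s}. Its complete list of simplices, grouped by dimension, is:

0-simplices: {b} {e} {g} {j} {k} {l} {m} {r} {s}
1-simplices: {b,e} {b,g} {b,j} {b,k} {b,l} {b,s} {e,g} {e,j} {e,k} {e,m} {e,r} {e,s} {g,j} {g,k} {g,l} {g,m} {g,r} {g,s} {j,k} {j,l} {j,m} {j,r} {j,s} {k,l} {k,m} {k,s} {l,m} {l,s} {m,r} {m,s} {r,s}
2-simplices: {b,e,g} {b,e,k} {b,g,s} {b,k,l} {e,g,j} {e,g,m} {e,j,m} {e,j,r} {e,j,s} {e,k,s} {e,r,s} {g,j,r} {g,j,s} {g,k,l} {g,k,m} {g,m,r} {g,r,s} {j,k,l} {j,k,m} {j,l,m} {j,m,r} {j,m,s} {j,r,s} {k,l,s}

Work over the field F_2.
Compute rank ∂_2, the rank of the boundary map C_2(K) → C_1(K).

rank∂_2=21

n_0=9 n_1=31 n_2=24  [Z2]
∂1: piv[be,bg,bj,bk,bl,bs,em,er] rk=8  ker:eg,ej,ek,es,gj,gk,gl,gm,gr,gs,jk,jl,jm,jr,js,kl,km,ks,lm,ls,mr,ms,rs
∂2: piv[beg,bek,bgs,bkl,egj,egm,ejm,ejr,ejs,eks,ers,gjr,gjs,gkl,gkm,gmr,jkl,jkm,jlm,jms,kls] rk=21  ker:grs,jmr,jrs
rk∂_2=21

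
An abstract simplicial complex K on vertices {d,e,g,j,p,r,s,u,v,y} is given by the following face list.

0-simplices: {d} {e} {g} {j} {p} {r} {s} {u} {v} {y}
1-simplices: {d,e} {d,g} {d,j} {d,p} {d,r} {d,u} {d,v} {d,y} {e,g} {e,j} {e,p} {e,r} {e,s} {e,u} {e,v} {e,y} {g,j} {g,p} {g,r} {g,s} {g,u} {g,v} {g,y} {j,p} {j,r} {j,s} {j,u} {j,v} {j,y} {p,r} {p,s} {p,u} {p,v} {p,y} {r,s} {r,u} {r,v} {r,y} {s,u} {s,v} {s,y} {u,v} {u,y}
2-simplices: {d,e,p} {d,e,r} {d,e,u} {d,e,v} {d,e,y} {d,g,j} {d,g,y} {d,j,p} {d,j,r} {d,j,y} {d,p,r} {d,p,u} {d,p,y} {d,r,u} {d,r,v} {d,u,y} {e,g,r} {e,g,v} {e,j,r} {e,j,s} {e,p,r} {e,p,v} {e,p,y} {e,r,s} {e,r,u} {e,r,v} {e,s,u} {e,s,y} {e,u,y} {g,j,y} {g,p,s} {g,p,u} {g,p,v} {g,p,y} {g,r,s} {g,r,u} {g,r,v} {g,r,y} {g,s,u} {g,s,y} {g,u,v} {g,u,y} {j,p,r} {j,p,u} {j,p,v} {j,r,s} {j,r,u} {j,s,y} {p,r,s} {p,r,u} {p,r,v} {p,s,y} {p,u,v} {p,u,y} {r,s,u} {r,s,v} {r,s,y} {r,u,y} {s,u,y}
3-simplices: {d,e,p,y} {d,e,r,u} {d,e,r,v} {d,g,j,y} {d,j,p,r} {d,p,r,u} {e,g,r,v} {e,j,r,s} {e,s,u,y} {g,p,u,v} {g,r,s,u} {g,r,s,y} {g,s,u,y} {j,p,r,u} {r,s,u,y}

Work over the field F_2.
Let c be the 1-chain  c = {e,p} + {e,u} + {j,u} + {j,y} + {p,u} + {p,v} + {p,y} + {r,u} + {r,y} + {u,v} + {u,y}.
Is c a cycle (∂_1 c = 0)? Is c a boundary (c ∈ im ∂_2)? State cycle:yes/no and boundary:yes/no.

n_0=10 n_1=43 n_2=59 n_3=15  [Z2]
∂1: piv[de,dg,dj,dp,dr,du,dv,dy,es] rk=9  ker:eg,ej,ep,er,eu,ev,ey,gj,gp,gr,gs,gu,gv,gy,jp,jr,js,ju,jv,jy,pr,ps,pu,pv,py,rs,ru,rv,ry,su,sv,sy,uv,uy
∂2: piv[dep,der,deu,dev,dey,dgj,dgy,djp,djr,djy,dpr,dpu,dpy,dru,drv,duy,egr,egv,ejr,ejs,epv,ers,esu,esy,gps,gpu,gpv,gpy,grs,gry,guv,jpu,jpv,rsv] rk=34  ker:epr,epy,eru,erv,euy,gjy,gru,grv,gsu,gsy,guy,jpr,jrs,jru,jsy,prs,pru,prv,psy,puv,puy,rsu,rsy,ruy,suy
∂3: piv[depy,deru,derv,dgjy,djpr,dpru,egrv,ejrs,esuy,gpuv,grsu,grsy,gsuy,jpru,rsuy] rk=15
∂1c = 0
c vs im∂2: reduces to 0 ⇒ boundary

cycle:yes boundary:yes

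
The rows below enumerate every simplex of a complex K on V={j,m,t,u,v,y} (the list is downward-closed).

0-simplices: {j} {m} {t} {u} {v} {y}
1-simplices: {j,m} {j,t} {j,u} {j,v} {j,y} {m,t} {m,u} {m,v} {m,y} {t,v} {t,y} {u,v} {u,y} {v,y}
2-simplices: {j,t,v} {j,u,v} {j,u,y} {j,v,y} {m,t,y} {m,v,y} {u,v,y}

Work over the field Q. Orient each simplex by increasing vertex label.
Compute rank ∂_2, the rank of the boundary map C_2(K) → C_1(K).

n_0=6 n_1=14 n_2=7  [Q]
∂1: piv[jm,jt,ju,jv,jy] rk=5  ker:mt,mu,mv,my,tv,ty,uv,uy,vy
∂2: piv[jtv,juv,juy,jvy,mty,mvy] rk=6  ker:uvy
rk∂_2=6

rank∂_2=6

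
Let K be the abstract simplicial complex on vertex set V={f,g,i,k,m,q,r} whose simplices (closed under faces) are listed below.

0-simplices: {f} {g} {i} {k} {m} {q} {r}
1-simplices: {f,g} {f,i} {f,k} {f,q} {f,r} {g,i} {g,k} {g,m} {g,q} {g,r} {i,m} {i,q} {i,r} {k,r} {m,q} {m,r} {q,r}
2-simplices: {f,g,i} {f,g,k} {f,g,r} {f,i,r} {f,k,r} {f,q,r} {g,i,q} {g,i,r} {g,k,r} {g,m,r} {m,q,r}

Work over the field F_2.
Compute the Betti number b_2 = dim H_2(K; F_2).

n_0=7 n_1=17 n_2=11  [Z2]
∂1: piv[fg,fi,fk,fq,fr,gm] rk=6  ker:gi,gk,gq,gr,im,iq,ir,kr,mq,mr,qr
∂2: piv[fgi,fgk,fgr,fir,fkr,fqr,giq,gmr,mqr] rk=9  ker:gir,gkr
b_2=(11−9)−0=2

b_2=2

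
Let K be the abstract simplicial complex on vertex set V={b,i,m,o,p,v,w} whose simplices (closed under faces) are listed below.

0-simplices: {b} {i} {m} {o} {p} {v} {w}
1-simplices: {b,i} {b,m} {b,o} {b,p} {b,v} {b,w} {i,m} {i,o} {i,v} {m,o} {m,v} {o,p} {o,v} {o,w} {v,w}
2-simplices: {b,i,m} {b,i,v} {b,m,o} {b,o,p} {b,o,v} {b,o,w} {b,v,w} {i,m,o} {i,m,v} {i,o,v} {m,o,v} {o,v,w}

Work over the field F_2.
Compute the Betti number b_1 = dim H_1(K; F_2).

n_0=7 n_1=15 n_2=12  [Z2]
∂1: piv[bi,bm,bo,bp,bv,bw] rk=6  ker:im,io,iv,mo,mv,op,ov,ow,vw
∂2: piv[bim,biv,bmo,bop,bov,bow,bvw,imo,imv] rk=9  ker:iov,mov,ovw
b_1=(15−6)−9=0

b_1=0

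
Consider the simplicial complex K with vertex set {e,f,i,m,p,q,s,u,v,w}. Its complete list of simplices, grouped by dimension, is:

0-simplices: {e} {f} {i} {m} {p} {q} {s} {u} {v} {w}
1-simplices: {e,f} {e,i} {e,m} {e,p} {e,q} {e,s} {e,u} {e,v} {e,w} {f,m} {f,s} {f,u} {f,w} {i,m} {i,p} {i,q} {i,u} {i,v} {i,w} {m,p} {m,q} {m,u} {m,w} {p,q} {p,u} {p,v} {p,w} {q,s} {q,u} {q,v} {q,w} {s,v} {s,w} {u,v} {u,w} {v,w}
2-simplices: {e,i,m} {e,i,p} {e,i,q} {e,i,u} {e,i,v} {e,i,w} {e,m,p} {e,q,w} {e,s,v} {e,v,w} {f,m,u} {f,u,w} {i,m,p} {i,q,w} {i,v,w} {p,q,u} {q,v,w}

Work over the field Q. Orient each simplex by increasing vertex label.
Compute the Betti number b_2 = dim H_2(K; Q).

n_0=10 n_1=36 n_2=17  [Q]
∂1: piv[ef,ei,em,ep,eq,es,eu,ev,ew] rk=9  ker:fm,fs,fu,fw,im,ip,iq,iu,iv,iw,mp,mq,mu,mw,pq,pu,pv,pw,qs,qu,qv,qw,sv,sw,uv,uw,vw
∂2: piv[eim,eip,eiq,eiu,eiv,eiw,emp,eqw,esv,evw,fmu,fuw,pqu,qvw] rk=14  ker:imp,iqw,ivw
b_2=(17−14)−0=3

b_2=3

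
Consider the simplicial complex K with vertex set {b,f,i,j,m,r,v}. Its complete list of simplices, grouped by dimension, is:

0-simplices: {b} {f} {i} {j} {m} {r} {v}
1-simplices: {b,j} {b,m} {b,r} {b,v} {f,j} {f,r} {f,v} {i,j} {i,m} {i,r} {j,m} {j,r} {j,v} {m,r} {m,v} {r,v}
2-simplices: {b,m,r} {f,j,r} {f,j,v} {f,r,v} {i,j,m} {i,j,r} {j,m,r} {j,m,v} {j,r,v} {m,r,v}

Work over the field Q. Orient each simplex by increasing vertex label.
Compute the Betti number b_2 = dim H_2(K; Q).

n_0=7 n_1=16 n_2=10  [Q]
∂1: piv[bj,bm,br,bv,fj,ij] rk=6  ker:fr,fv,im,ir,jm,jr,jv,mr,mv,rv
∂2: piv[bmr,fjr,fjv,frv,ijm,ijr,jmr,jmv] rk=8  ker:jrv,mrv
b_2=(10−8)−0=2

b_2=2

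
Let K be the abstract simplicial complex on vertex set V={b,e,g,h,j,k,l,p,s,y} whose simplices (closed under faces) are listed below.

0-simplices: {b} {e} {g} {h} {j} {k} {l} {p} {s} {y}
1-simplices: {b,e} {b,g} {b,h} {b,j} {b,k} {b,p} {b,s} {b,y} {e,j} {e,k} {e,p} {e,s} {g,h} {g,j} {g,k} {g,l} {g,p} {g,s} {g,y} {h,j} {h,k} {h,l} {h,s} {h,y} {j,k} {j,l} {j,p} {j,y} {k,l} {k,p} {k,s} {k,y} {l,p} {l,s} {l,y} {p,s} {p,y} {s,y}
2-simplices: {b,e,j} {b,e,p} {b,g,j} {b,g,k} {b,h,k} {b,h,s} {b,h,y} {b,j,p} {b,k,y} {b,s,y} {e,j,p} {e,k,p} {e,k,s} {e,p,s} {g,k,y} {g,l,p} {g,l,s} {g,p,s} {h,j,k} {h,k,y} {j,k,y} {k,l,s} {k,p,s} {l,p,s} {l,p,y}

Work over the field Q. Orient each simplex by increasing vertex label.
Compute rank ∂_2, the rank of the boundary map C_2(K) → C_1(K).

rank∂_2=21

n_0=10 n_1=38 n_2=25  [Q]
∂1: piv[be,bg,bh,bj,bk,bp,bs,by,gl] rk=9  ker:ej,ek,ep,es,gh,gj,gk,gp,gs,gy,hj,hk,hl,hs,hy,jk,jl,jp,jy,kl,kp,ks,ky,lp,ls,ly,ps,py,sy
∂2: piv[bej,bep,bgj,bgk,bhk,bhs,bhy,bjp,bky,bsy,ekp,eks,eps,gky,glp,gls,gps,hjk,jky,kls,lpy] rk=21  ker:ejp,hky,kps,lps
rk∂_2=21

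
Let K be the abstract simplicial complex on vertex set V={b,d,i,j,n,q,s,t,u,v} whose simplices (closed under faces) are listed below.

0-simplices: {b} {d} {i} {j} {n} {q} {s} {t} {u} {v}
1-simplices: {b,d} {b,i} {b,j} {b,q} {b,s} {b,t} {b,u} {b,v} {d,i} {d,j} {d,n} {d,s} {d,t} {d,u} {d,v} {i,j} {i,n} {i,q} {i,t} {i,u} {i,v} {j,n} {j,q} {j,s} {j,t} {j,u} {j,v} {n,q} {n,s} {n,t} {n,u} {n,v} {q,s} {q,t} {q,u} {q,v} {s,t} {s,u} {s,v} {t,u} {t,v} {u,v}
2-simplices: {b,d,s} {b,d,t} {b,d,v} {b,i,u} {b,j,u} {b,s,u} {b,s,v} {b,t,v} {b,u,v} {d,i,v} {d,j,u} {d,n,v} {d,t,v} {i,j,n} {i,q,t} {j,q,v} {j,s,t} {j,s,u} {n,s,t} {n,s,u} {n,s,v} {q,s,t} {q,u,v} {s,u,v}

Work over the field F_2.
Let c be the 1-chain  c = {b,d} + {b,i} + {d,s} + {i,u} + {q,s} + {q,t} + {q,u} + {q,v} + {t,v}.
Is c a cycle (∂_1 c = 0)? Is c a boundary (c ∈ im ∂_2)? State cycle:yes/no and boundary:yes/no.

cycle:yes boundary:no

n_0=10 n_1=42 n_2=24  [Z2]
∂1: piv[bd,bi,bj,bq,bs,bt,bu,bv,dn] rk=9  ker:di,dj,ds,dt,du,dv,ij,in,iq,it,iu,iv,jn,jq,js,jt,ju,jv,nq,ns,nt,nu,nv,qs,qt,qu,qv,st,su,sv,tu,tv,uv
∂2: piv[bds,bdt,bdv,biu,bju,bsu,bsv,btv,buv,div,dju,dnv,ijn,iqt,jqv,jst,jsu,nst,nsu,nsv,qst,quv] rk=22  ker:dtv,suv
∂1c = 0
c vs im∂2: residual ≠ 0 ⇒ not boundary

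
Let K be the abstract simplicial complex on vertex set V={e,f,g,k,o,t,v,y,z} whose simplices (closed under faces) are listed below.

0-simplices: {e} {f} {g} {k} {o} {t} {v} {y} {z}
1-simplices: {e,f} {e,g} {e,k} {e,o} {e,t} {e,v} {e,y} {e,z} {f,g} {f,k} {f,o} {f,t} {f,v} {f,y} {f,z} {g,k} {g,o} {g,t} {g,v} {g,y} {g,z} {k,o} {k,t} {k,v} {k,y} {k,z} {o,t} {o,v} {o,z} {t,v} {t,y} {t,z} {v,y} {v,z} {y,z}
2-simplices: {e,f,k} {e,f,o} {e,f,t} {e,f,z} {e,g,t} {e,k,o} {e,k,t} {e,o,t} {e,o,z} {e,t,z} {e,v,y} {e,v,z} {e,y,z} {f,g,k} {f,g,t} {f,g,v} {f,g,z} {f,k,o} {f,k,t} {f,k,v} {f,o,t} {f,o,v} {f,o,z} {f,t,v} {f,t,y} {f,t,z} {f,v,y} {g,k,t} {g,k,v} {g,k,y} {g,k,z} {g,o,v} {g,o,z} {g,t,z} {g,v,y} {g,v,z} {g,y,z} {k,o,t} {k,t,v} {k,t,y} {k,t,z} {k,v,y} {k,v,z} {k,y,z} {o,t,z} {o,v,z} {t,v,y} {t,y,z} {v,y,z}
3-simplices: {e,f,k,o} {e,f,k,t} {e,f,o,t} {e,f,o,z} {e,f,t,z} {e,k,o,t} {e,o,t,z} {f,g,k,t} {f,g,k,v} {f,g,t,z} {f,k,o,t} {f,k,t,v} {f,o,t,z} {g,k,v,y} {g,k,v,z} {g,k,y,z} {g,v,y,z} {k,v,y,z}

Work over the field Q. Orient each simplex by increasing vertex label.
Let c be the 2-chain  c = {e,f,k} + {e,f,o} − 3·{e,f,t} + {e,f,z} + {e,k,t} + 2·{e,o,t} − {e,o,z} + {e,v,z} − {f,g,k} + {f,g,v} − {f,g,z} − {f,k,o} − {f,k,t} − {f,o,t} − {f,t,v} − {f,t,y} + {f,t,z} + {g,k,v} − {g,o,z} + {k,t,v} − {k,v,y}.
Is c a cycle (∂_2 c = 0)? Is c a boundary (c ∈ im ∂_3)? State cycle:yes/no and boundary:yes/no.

cycle:no boundary:no

n_0=9 n_1=35 n_2=49 n_3=18  [Q]
∂1: piv[ef,eg,ek,eo,et,ev,ey,ez] rk=8  ker:fg,fk,fo,ft,fv,fy,fz,gk,go,gt,gv,gy,gz,ko,kt,kv,ky,kz,ot,ov,oz,tv,ty,tz,vy,vz,yz
∂2: piv[efk,efo,eft,efz,egt,eko,ekt,eot,eoz,etz,evy,evz,eyz,fgk,fgt,fgv,fgz,fkv,fov,ftv,fty,fvy,gky,gkz,gov,gvy,gvz] rk=27  ker:fko,fkt,fot,foz,ftz,gkt,gkv,goz,gtz,gyz,kot,ktv,kty,ktz,kvy,kvz,kyz,otz,ovz,tvy,tyz,vyz
∂3: piv[efko,efkt,efot,efoz,eftz,ekot,eotz,fgkt,fgkv,fgtz,fktv,gkvy,gkvz,gkyz,gvyz] rk=15  ker:fkot,fotz,kvyz
∂2c = {e,v} − {e,z} − {f,g} + {f,o} − 2·{f,t} + {f,y} + {f,z} − {g,o} − {k,o} + {k,t} − {k,v} + {k,y} + {o,t} − 2·{o,z} − {t,y} + {t,z} − {v,y} + {v,z}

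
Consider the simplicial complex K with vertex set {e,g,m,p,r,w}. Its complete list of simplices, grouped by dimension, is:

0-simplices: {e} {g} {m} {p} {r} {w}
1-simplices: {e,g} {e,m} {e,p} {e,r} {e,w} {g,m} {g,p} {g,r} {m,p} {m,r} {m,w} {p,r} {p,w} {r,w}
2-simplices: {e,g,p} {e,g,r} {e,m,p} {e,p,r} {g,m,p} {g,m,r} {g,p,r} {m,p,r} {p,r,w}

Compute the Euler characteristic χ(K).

n_0=6 n_1=14 n_2=9
χ=+6−14+9=1

χ(K)=1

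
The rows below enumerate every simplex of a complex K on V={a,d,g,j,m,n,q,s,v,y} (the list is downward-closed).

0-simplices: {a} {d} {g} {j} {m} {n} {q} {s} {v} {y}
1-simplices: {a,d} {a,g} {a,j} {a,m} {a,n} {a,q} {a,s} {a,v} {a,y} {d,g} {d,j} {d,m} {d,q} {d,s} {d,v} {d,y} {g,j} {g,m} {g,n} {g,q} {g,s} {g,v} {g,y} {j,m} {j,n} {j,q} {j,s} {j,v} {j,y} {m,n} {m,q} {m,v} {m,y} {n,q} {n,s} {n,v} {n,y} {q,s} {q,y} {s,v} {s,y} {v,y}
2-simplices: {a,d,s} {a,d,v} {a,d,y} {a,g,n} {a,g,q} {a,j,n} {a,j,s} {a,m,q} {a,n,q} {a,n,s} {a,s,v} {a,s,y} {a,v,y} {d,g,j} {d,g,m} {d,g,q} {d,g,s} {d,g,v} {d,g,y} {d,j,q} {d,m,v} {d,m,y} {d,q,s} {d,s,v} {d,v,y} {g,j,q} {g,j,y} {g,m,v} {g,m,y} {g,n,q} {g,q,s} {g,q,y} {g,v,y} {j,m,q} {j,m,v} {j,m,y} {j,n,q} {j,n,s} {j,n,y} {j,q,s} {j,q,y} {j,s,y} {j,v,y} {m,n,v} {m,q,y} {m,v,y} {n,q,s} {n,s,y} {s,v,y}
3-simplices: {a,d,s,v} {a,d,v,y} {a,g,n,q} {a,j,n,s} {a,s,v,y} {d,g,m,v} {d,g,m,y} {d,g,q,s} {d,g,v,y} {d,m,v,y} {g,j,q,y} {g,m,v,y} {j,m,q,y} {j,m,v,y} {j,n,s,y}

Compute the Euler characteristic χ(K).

χ(K)=2

n_0=10 n_1=42 n_2=49 n_3=15
χ=+10−42+49−15=2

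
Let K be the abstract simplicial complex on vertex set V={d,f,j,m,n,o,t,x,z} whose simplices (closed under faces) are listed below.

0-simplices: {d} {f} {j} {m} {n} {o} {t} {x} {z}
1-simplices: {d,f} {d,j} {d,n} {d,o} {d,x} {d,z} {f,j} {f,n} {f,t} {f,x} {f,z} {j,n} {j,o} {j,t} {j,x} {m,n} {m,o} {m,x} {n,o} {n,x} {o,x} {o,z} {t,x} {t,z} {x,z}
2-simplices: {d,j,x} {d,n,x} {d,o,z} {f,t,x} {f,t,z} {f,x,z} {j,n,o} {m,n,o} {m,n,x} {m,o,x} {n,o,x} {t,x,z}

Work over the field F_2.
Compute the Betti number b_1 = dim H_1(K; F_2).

b_1=7

n_0=9 n_1=25 n_2=12  [Z2]
∂1: piv[df,dj,dn,do,dx,dz,ft,mn] rk=8  ker:fj,fn,fx,fz,jn,jo,jt,jx,mo,mx,no,nx,ox,oz,tx,tz,xz
∂2: piv[djx,dnx,doz,ftx,ftz,fxz,jno,mno,mnx,mox] rk=10  ker:nox,txz
b_1=(25−8)−10=7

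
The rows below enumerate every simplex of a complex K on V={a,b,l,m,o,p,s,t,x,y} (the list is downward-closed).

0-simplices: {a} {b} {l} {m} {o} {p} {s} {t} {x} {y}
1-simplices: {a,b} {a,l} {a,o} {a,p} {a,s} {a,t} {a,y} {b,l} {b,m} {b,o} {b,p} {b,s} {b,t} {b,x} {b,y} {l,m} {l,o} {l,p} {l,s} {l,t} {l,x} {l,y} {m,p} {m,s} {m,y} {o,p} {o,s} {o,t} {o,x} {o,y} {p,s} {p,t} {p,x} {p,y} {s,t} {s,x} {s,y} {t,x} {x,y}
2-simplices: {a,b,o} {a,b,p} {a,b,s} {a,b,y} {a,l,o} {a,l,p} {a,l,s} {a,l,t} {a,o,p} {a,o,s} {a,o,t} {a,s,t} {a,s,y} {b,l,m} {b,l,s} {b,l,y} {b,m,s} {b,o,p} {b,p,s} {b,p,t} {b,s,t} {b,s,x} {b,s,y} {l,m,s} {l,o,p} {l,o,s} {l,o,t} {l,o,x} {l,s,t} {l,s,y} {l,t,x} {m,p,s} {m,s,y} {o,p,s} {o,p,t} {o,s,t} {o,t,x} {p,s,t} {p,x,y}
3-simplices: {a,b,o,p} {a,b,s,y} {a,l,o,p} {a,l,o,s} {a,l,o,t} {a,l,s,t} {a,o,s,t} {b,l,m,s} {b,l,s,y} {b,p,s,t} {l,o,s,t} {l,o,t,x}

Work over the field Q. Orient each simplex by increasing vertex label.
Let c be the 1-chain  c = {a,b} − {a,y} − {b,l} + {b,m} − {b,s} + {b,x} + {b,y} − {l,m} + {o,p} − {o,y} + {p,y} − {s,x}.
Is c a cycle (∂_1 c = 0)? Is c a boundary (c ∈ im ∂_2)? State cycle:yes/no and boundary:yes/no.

n_0=10 n_1=39 n_2=39 n_3=12  [Q]
∂1: piv[ab,al,ao,ap,as,at,ay,bm,bx] rk=9  ker:bl,bo,bp,bs,bt,by,lm,lo,lp,ls,lt,lx,ly,mp,ms,my,op,os,ot,ox,oy,ps,pt,px,py,st,sx,sy,tx,xy
∂2: piv[abo,abp,abs,aby,alo,alp,als,alt,aop,aos,aot,ast,asy,blm,bls,bly,bms,bps,bpt,bst,bsx,lox,ltx,mps,msy,pxy] rk=26  ker:bop,bsy,lms,lop,los,lot,lst,lsy,ops,opt,ost,otx,pst
∂3: piv[abop,absy,alop,alos,alot,alst,aost,blms,blsy,bpst,lotx] rk=11  ker:lost
∂1c = 0
c vs im∂2: residual ≠ 0 ⇒ not boundary

cycle:yes boundary:no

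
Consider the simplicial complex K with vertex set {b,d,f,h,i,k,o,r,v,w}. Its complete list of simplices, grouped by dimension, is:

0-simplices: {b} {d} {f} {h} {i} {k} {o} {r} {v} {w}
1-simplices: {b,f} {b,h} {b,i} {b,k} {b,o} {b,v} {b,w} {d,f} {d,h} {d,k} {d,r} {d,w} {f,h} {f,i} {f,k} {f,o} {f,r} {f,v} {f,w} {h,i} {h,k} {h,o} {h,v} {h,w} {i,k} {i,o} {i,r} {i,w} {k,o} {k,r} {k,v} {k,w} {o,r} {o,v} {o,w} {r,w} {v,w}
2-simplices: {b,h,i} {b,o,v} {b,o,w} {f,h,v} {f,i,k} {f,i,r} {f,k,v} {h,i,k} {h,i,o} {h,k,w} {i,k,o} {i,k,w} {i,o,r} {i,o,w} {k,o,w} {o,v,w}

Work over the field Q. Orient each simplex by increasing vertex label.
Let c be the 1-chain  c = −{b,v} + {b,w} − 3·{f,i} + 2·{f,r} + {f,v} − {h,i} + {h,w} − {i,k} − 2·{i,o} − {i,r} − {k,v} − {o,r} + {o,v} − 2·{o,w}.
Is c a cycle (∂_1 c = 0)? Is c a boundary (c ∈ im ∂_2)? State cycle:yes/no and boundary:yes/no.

cycle:yes boundary:yes

n_0=10 n_1=37 n_2=16  [Q]
∂1: piv[bf,bh,bi,bk,bo,bv,bw,df,dr] rk=9  ker:dh,dk,dw,fh,fi,fk,fo,fr,fv,fw,hi,hk,ho,hv,hw,ik,io,ir,iw,ko,kr,kv,kw,or,ov,ow,rw,vw
∂2: piv[bhi,bov,bow,fhv,fik,fir,fkv,hik,hio,hkw,iko,ikw,ior,iow,ovw] rk=15  ker:kow
∂1c = 0
c vs im∂2: reduces to 0 ⇒ boundary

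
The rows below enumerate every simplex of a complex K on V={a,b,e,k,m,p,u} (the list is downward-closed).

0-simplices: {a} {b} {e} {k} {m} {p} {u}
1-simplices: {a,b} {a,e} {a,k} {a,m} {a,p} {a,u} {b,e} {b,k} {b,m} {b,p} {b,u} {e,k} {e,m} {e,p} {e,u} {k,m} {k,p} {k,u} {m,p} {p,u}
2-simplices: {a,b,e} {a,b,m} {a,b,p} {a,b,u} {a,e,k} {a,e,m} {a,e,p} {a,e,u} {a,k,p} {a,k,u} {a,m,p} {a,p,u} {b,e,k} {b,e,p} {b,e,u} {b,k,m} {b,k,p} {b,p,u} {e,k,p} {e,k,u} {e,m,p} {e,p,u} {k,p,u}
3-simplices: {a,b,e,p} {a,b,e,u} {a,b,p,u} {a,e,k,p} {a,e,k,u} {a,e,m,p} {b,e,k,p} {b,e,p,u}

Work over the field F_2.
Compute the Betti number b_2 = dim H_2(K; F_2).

n_0=7 n_1=20 n_2=23 n_3=8  [Z2]
∂1: piv[ab,ae,ak,am,ap,au] rk=6  ker:be,bk,bm,bp,bu,ek,em,ep,eu,km,kp,ku,mp,pu
∂2: piv[abe,abm,abp,abu,aek,aem,aep,aeu,akp,aku,amp,apu,bek,bkm] rk=14  ker:bep,beu,bkp,bpu,ekp,eku,emp,epu,kpu
∂3: piv[abep,abeu,abpu,aekp,aeku,aemp,bekp,bepu] rk=8
b_2=(23−14)−8=1

b_2=1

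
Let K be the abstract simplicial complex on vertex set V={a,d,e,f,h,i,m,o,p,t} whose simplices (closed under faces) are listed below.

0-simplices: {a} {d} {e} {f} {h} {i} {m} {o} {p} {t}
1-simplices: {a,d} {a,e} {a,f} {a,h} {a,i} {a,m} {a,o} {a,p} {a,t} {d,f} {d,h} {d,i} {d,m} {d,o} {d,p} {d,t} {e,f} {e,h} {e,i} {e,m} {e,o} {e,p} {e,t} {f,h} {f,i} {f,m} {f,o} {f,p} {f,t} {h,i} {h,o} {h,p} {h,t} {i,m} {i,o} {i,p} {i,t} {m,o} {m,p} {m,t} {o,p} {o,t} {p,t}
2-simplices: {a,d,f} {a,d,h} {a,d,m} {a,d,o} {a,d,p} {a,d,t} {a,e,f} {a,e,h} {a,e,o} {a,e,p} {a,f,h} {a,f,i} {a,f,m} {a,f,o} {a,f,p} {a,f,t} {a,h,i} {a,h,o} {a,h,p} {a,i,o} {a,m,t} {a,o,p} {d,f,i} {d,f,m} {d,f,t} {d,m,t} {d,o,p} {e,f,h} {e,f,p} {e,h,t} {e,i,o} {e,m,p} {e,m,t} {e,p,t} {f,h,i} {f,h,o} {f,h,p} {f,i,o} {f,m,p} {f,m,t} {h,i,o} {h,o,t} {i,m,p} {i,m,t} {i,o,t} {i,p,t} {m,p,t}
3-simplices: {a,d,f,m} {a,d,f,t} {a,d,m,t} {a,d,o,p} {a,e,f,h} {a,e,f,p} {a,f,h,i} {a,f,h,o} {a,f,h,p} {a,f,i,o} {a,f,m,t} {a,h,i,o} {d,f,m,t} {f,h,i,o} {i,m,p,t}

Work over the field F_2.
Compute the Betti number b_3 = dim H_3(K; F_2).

n_0=10 n_1=43 n_2=47 n_3=15  [Z2]
∂1: piv[ad,ae,af,ah,ai,am,ao,ap,at] rk=9  ker:df,dh,di,dm,do,dp,dt,ef,eh,ei,em,eo,ep,et,fh,fi,fm,fo,fp,ft,hi,ho,hp,ht,im,io,ip,it,mo,mp,mt,op,ot,pt
∂2: piv[adf,adh,adm,ado,adp,adt,aef,aeh,aeo,aep,afh,afi,afm,afo,afp,aft,ahi,aho,ahp,aio,amt,aop,dfi,eht,eio,emp,emt,ept,fmp,hot,imp,imt,iot] rk=33  ker:dfm,dft,dmt,dop,efh,efp,fhi,fho,fhp,fio,fmt,hio,ipt,mpt
∂3: piv[adfm,adft,admt,adop,aefh,aefp,afhi,afho,afhp,afio,afmt,ahio,impt] rk=13  ker:dfmt,fhio
b_3=(15−13)−0=2

b_3=2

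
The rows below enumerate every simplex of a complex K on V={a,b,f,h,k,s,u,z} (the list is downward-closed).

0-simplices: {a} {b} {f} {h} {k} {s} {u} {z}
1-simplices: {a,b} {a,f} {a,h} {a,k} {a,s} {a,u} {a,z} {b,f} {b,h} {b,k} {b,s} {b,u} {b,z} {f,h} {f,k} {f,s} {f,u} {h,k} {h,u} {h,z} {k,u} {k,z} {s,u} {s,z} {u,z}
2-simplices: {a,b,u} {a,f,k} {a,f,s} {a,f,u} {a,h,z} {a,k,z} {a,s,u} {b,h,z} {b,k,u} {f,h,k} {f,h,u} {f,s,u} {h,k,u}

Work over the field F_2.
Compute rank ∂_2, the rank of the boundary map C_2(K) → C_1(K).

rank∂_2=12

n_0=8 n_1=25 n_2=13  [Z2]
∂1: piv[ab,af,ah,ak,as,au,az] rk=7  ker:bf,bh,bk,bs,bu,bz,fh,fk,fs,fu,hk,hu,hz,ku,kz,su,sz,uz
∂2: piv[abu,afk,afs,afu,ahz,akz,asu,bhz,bku,fhk,fhu,hku] rk=12  ker:fsu
rk∂_2=12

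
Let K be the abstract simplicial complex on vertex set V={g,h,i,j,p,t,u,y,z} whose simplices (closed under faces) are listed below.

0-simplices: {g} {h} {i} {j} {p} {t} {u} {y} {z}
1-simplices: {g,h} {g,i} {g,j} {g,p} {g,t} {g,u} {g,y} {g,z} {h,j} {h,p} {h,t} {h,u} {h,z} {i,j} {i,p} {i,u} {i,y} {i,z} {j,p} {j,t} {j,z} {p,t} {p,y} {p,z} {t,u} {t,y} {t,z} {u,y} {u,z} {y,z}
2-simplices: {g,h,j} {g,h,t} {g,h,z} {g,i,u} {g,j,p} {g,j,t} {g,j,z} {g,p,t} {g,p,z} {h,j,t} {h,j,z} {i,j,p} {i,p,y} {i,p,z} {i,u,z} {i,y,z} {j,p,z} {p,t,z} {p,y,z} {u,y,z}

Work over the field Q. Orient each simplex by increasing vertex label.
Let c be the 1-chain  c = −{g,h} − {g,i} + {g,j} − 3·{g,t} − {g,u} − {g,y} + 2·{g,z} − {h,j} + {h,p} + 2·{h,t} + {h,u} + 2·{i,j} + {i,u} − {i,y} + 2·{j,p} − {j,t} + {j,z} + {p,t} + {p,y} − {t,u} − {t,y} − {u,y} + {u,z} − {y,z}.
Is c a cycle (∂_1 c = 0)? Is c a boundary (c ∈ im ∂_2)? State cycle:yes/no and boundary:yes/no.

cycle:no boundary:no

n_0=9 n_1=30 n_2=20  [Q]
∂1: piv[gh,gi,gj,gp,gt,gu,gy,gz] rk=8  ker:hj,hp,ht,hu,hz,ij,ip,iu,iy,iz,jp,jt,jz,pt,py,pz,tu,ty,tz,uy,uz,yz
∂2: piv[ghj,ght,ghz,giu,gjp,gjt,gjz,gpt,gpz,ijp,ipy,ipz,iuz,iyz,ptz,uyz] rk=16  ker:hjt,hjz,jpz,pyz
∂1c = 4·{g} − 4·{h} − 3·{i} + {p} + {t} − 2·{y} + 3·{z}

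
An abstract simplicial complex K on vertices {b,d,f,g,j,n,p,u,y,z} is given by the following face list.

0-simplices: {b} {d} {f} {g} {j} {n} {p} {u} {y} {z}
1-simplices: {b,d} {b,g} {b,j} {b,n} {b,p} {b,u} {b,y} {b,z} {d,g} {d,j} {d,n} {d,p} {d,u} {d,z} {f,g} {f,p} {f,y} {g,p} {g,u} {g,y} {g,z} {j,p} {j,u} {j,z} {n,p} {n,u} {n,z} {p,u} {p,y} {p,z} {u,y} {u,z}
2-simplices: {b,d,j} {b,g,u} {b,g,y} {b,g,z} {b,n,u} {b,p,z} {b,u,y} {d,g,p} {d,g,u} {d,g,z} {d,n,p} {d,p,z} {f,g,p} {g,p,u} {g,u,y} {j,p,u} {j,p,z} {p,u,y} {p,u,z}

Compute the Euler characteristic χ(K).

n_0=10 n_1=32 n_2=19
χ=+10−32+19=-3

χ(K)=-3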